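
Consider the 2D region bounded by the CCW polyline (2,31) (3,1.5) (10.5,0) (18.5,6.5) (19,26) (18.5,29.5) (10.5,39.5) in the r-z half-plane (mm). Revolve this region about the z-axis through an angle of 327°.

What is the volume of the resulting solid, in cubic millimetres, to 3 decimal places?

Volume = 31384.396 mm³

Profile (r,z), 7 vertices: (2,31) (3,1.5) (10.5,0) (18.5,6.5) (19,26) (18.5,29.5) (10.5,39.5)
edge 0: (2,31)→(3,1.5)  cross = 2·1.5 − 3·31 = -90.0000; (r_i+r_j)·cross = 5·-90.0000 = -450.0000
edge 1: (3,1.5)→(10.5,0)  cross = 3·0 − 10.5·1.5 = -15.7500; (r_i+r_j)·cross = 13.5·-15.7500 = -212.6250
edge 2: (10.5,0)→(18.5,6.5)  cross = 10.5·6.5 − 18.5·0 = 68.2500; (r_i+r_j)·cross = 29·68.2500 = 1979.2500
edge 3: (18.5,6.5)→(19,26)  cross = 18.5·26 − 19·6.5 = 357.5000; (r_i+r_j)·cross = 37.5·357.5000 = 13406.2500
edge 4: (19,26)→(18.5,29.5)  cross = 19·29.5 − 18.5·26 = 79.5000; (r_i+r_j)·cross = 37.5·79.5000 = 2981.2500
edge 5: (18.5,29.5)→(10.5,39.5)  cross = 18.5·39.5 − 10.5·29.5 = 421.0000; (r_i+r_j)·cross = 29·421.0000 = 12209.0000
edge 6: (10.5,39.5)→(2,31)  cross = 10.5·31 − 2·39.5 = 246.5000; (r_i+r_j)·cross = 12.5·246.5000 = 3081.2500
Σcross = 1067.0000 → A = |Σcross|/2 = 533.5000 mm²
Σ(r_i+r_j)·cross = 32994.3750 → first moment M = |Σ|/6 = 5499.0625
R_c = M/A = 5499.0625/533.5000 = 10.3075 mm
θ = 327° = 5.707227 rad
V = θ·R_c·A = 5.707227·10.3075·533.5000 = 31384.396 mm³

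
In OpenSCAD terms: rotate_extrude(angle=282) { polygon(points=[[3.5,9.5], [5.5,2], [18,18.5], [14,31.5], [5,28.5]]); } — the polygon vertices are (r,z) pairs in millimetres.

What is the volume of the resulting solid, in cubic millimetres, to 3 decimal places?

Profile (r,z), 5 vertices: (3.5,9.5) (5.5,2) (18,18.5) (14,31.5) (5,28.5)
edge 0: (3.5,9.5)→(5.5,2)  cross = 3.5·2 − 5.5·9.5 = -45.2500; (r_i+r_j)·cross = 9·-45.2500 = -407.2500
edge 1: (5.5,2)→(18,18.5)  cross = 5.5·18.5 − 18·2 = 65.7500; (r_i+r_j)·cross = 23.5·65.7500 = 1545.1250
edge 2: (18,18.5)→(14,31.5)  cross = 18·31.5 − 14·18.5 = 308.0000; (r_i+r_j)·cross = 32·308.0000 = 9856.0000
edge 3: (14,31.5)→(5,28.5)  cross = 14·28.5 − 5·31.5 = 241.5000; (r_i+r_j)·cross = 19·241.5000 = 4588.5000
edge 4: (5,28.5)→(3.5,9.5)  cross = 5·9.5 − 3.5·28.5 = -52.2500; (r_i+r_j)·cross = 8.5·-52.2500 = -444.1250
Σcross = 517.7500 → A = |Σcross|/2 = 258.8750 mm²
Σ(r_i+r_j)·cross = 15138.2500 → first moment M = |Σ|/6 = 2523.0417
R_c = M/A = 2523.0417/258.8750 = 9.7462 mm
θ = 282° = 4.921828 rad
V = θ·R_c·A = 4.921828·9.7462·258.8750 = 12417.978 mm³

Volume = 12417.978 mm³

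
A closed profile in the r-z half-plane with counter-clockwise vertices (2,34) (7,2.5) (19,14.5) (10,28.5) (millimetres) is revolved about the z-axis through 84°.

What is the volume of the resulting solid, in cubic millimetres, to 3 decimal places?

Volume = 3470.081 mm³

Profile (r,z), 4 vertices: (2,34) (7,2.5) (19,14.5) (10,28.5)
edge 0: (2,34)→(7,2.5)  cross = 2·2.5 − 7·34 = -233.0000; (r_i+r_j)·cross = 9·-233.0000 = -2097.0000
edge 1: (7,2.5)→(19,14.5)  cross = 7·14.5 − 19·2.5 = 54.0000; (r_i+r_j)·cross = 26·54.0000 = 1404.0000
edge 2: (19,14.5)→(10,28.5)  cross = 19·28.5 − 10·14.5 = 396.5000; (r_i+r_j)·cross = 29·396.5000 = 11498.5000
edge 3: (10,28.5)→(2,34)  cross = 10·34 − 2·28.5 = 283.0000; (r_i+r_j)·cross = 12·283.0000 = 3396.0000
Σcross = 500.5000 → A = |Σcross|/2 = 250.2500 mm²
Σ(r_i+r_j)·cross = 14201.5000 → first moment M = |Σ|/6 = 2366.9167
R_c = M/A = 2366.9167/250.2500 = 9.4582 mm
θ = 84° = 1.466077 rad
V = θ·R_c·A = 1.466077·9.4582·250.2500 = 3470.081 mm³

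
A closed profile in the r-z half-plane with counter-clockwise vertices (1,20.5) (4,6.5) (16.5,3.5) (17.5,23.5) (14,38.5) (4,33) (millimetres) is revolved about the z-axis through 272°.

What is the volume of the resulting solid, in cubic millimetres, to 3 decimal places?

Profile (r,z), 6 vertices: (1,20.5) (4,6.5) (16.5,3.5) (17.5,23.5) (14,38.5) (4,33)
edge 0: (1,20.5)→(4,6.5)  cross = 1·6.5 − 4·20.5 = -75.5000; (r_i+r_j)·cross = 5·-75.5000 = -377.5000
edge 1: (4,6.5)→(16.5,3.5)  cross = 4·3.5 − 16.5·6.5 = -93.2500; (r_i+r_j)·cross = 20.5·-93.2500 = -1911.6250
edge 2: (16.5,3.5)→(17.5,23.5)  cross = 16.5·23.5 − 17.5·3.5 = 326.5000; (r_i+r_j)·cross = 34·326.5000 = 11101.0000
edge 3: (17.5,23.5)→(14,38.5)  cross = 17.5·38.5 − 14·23.5 = 344.7500; (r_i+r_j)·cross = 31.5·344.7500 = 10859.6250
edge 4: (14,38.5)→(4,33)  cross = 14·33 − 4·38.5 = 308.0000; (r_i+r_j)·cross = 18·308.0000 = 5544.0000
edge 5: (4,33)→(1,20.5)  cross = 4·20.5 − 1·33 = 49.0000; (r_i+r_j)·cross = 5·49.0000 = 245.0000
Σcross = 859.5000 → A = |Σcross|/2 = 429.7500 mm²
Σ(r_i+r_j)·cross = 25460.5000 → first moment M = |Σ|/6 = 4243.4167
R_c = M/A = 4243.4167/429.7500 = 9.8742 mm
θ = 272° = 4.747296 rad
V = θ·R_c·A = 4.747296·9.8742·429.7500 = 20144.753 mm³

Volume = 20144.753 mm³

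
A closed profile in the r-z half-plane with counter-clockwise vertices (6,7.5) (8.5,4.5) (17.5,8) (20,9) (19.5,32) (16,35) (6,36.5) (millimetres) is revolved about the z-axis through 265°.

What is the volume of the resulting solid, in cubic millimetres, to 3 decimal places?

Profile (r,z), 7 vertices: (6,7.5) (8.5,4.5) (17.5,8) (20,9) (19.5,32) (16,35) (6,36.5)
edge 0: (6,7.5)→(8.5,4.5)  cross = 6·4.5 − 8.5·7.5 = -36.7500; (r_i+r_j)·cross = 14.5·-36.7500 = -532.8750
edge 1: (8.5,4.5)→(17.5,8)  cross = 8.5·8 − 17.5·4.5 = -10.7500; (r_i+r_j)·cross = 26·-10.7500 = -279.5000
edge 2: (17.5,8)→(20,9)  cross = 17.5·9 − 20·8 = -2.5000; (r_i+r_j)·cross = 37.5·-2.5000 = -93.7500
edge 3: (20,9)→(19.5,32)  cross = 20·32 − 19.5·9 = 464.5000; (r_i+r_j)·cross = 39.5·464.5000 = 18347.7500
edge 4: (19.5,32)→(16,35)  cross = 19.5·35 − 16·32 = 170.5000; (r_i+r_j)·cross = 35.5·170.5000 = 6052.7500
edge 5: (16,35)→(6,36.5)  cross = 16·36.5 − 6·35 = 374.0000; (r_i+r_j)·cross = 22·374.0000 = 8228.0000
edge 6: (6,36.5)→(6,7.5)  cross = 6·7.5 − 6·36.5 = -174.0000; (r_i+r_j)·cross = 12·-174.0000 = -2088.0000
Σcross = 785.0000 → A = |Σcross|/2 = 392.5000 mm²
Σ(r_i+r_j)·cross = 29634.3750 → first moment M = |Σ|/6 = 4939.0625
R_c = M/A = 4939.0625/392.5000 = 12.5836 mm
θ = 265° = 4.625123 rad
V = θ·R_c·A = 4.625123·12.5836·392.5000 = 22843.769 mm³

Volume = 22843.769 mm³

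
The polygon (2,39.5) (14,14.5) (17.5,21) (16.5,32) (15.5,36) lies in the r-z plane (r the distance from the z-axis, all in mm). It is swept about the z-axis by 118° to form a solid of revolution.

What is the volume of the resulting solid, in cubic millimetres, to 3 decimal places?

Volume = 4370.664 mm³

Profile (r,z), 5 vertices: (2,39.5) (14,14.5) (17.5,21) (16.5,32) (15.5,36)
edge 0: (2,39.5)→(14,14.5)  cross = 2·14.5 − 14·39.5 = -524.0000; (r_i+r_j)·cross = 16·-524.0000 = -8384.0000
edge 1: (14,14.5)→(17.5,21)  cross = 14·21 − 17.5·14.5 = 40.2500; (r_i+r_j)·cross = 31.5·40.2500 = 1267.8750
edge 2: (17.5,21)→(16.5,32)  cross = 17.5·32 − 16.5·21 = 213.5000; (r_i+r_j)·cross = 34·213.5000 = 7259.0000
edge 3: (16.5,32)→(15.5,36)  cross = 16.5·36 − 15.5·32 = 98.0000; (r_i+r_j)·cross = 32·98.0000 = 3136.0000
edge 4: (15.5,36)→(2,39.5)  cross = 15.5·39.5 − 2·36 = 540.2500; (r_i+r_j)·cross = 17.5·540.2500 = 9454.3750
Σcross = 368.0000 → A = |Σcross|/2 = 184.0000 mm²
Σ(r_i+r_j)·cross = 12733.2500 → first moment M = |Σ|/6 = 2122.2083
R_c = M/A = 2122.2083/184.0000 = 11.5337 mm
θ = 118° = 2.059489 rad
V = θ·R_c·A = 2.059489·11.5337·184.0000 = 4370.664 mm³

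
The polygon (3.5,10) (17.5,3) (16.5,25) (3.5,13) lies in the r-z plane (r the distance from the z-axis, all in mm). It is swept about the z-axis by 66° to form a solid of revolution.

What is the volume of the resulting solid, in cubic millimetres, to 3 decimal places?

Profile (r,z), 4 vertices: (3.5,10) (17.5,3) (16.5,25) (3.5,13)
edge 0: (3.5,10)→(17.5,3)  cross = 3.5·3 − 17.5·10 = -164.5000; (r_i+r_j)·cross = 21·-164.5000 = -3454.5000
edge 1: (17.5,3)→(16.5,25)  cross = 17.5·25 − 16.5·3 = 388.0000; (r_i+r_j)·cross = 34·388.0000 = 13192.0000
edge 2: (16.5,25)→(3.5,13)  cross = 16.5·13 − 3.5·25 = 127.0000; (r_i+r_j)·cross = 20·127.0000 = 2540.0000
edge 3: (3.5,13)→(3.5,10)  cross = 3.5·10 − 3.5·13 = -10.5000; (r_i+r_j)·cross = 7·-10.5000 = -73.5000
Σcross = 340.0000 → A = |Σcross|/2 = 170.0000 mm²
Σ(r_i+r_j)·cross = 12204.0000 → first moment M = |Σ|/6 = 2034.0000
R_c = M/A = 2034.0000/170.0000 = 11.9647 mm
θ = 66° = 1.151917 rad
V = θ·R_c·A = 1.151917·11.9647·170.0000 = 2343.000 mm³

Volume = 2343.000 mm³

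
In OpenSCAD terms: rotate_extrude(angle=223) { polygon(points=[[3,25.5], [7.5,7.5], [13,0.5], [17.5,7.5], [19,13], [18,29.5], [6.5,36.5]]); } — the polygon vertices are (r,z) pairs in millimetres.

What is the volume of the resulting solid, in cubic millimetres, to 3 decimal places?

Profile (r,z), 7 vertices: (3,25.5) (7.5,7.5) (13,0.5) (17.5,7.5) (19,13) (18,29.5) (6.5,36.5)
edge 0: (3,25.5)→(7.5,7.5)  cross = 3·7.5 − 7.5·25.5 = -168.7500; (r_i+r_j)·cross = 10.5·-168.7500 = -1771.8750
edge 1: (7.5,7.5)→(13,0.5)  cross = 7.5·0.5 − 13·7.5 = -93.7500; (r_i+r_j)·cross = 20.5·-93.7500 = -1921.8750
edge 2: (13,0.5)→(17.5,7.5)  cross = 13·7.5 − 17.5·0.5 = 88.7500; (r_i+r_j)·cross = 30.5·88.7500 = 2706.8750
edge 3: (17.5,7.5)→(19,13)  cross = 17.5·13 − 19·7.5 = 85.0000; (r_i+r_j)·cross = 36.5·85.0000 = 3102.5000
edge 4: (19,13)→(18,29.5)  cross = 19·29.5 − 18·13 = 326.5000; (r_i+r_j)·cross = 37·326.5000 = 12080.5000
edge 5: (18,29.5)→(6.5,36.5)  cross = 18·36.5 − 6.5·29.5 = 465.2500; (r_i+r_j)·cross = 24.5·465.2500 = 11398.6250
edge 6: (6.5,36.5)→(3,25.5)  cross = 6.5·25.5 − 3·36.5 = 56.2500; (r_i+r_j)·cross = 9.5·56.2500 = 534.3750
Σcross = 759.2500 → A = |Σcross|/2 = 379.6250 mm²
Σ(r_i+r_j)·cross = 26129.1250 → first moment M = |Σ|/6 = 4354.8542
R_c = M/A = 4354.8542/379.6250 = 11.4715 mm
θ = 223° = 3.892084 rad
V = θ·R_c·A = 3.892084·11.4715·379.6250 = 16949.459 mm³

Volume = 16949.459 mm³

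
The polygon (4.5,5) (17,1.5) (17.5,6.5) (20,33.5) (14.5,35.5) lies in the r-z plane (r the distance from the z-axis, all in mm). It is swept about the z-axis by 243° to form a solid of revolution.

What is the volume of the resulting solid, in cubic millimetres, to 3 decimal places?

Profile (r,z), 5 vertices: (4.5,5) (17,1.5) (17.5,6.5) (20,33.5) (14.5,35.5)
edge 0: (4.5,5)→(17,1.5)  cross = 4.5·1.5 − 17·5 = -78.2500; (r_i+r_j)·cross = 21.5·-78.2500 = -1682.3750
edge 1: (17,1.5)→(17.5,6.5)  cross = 17·6.5 − 17.5·1.5 = 84.2500; (r_i+r_j)·cross = 34.5·84.2500 = 2906.6250
edge 2: (17.5,6.5)→(20,33.5)  cross = 17.5·33.5 − 20·6.5 = 456.2500; (r_i+r_j)·cross = 37.5·456.2500 = 17109.3750
edge 3: (20,33.5)→(14.5,35.5)  cross = 20·35.5 − 14.5·33.5 = 224.2500; (r_i+r_j)·cross = 34.5·224.2500 = 7736.6250
edge 4: (14.5,35.5)→(4.5,5)  cross = 14.5·5 − 4.5·35.5 = -87.2500; (r_i+r_j)·cross = 19·-87.2500 = -1657.7500
Σcross = 599.2500 → A = |Σcross|/2 = 299.6250 mm²
Σ(r_i+r_j)·cross = 24412.5000 → first moment M = |Σ|/6 = 4068.7500
R_c = M/A = 4068.7500/299.6250 = 13.5795 mm
θ = 243° = 4.241150 rad
V = θ·R_c·A = 4.241150·13.5795·299.6250 = 17256.179 mm³

Volume = 17256.179 mm³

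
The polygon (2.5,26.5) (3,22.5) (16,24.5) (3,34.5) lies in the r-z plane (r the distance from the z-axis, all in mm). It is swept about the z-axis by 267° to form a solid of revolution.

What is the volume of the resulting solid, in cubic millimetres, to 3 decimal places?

Volume = 2705.147 mm³

Profile (r,z), 4 vertices: (2.5,26.5) (3,22.5) (16,24.5) (3,34.5)
edge 0: (2.5,26.5)→(3,22.5)  cross = 2.5·22.5 − 3·26.5 = -23.2500; (r_i+r_j)·cross = 5.5·-23.2500 = -127.8750
edge 1: (3,22.5)→(16,24.5)  cross = 3·24.5 − 16·22.5 = -286.5000; (r_i+r_j)·cross = 19·-286.5000 = -5443.5000
edge 2: (16,24.5)→(3,34.5)  cross = 16·34.5 − 3·24.5 = 478.5000; (r_i+r_j)·cross = 19·478.5000 = 9091.5000
edge 3: (3,34.5)→(2.5,26.5)  cross = 3·26.5 − 2.5·34.5 = -6.7500; (r_i+r_j)·cross = 5.5·-6.7500 = -37.1250
Σcross = 162.0000 → A = |Σcross|/2 = 81.0000 mm²
Σ(r_i+r_j)·cross = 3483.0000 → first moment M = |Σ|/6 = 580.5000
R_c = M/A = 580.5000/81.0000 = 7.1667 mm
θ = 267° = 4.660029 rad
V = θ·R_c·A = 4.660029·7.1667·81.0000 = 2705.147 mm³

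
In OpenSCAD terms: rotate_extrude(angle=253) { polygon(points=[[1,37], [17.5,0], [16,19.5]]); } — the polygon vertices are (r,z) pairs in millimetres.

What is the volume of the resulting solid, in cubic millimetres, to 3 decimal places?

Volume = 6760.135 mm³

Profile (r,z), 3 vertices: (1,37) (17.5,0) (16,19.5)
edge 0: (1,37)→(17.5,0)  cross = 1·0 − 17.5·37 = -647.5000; (r_i+r_j)·cross = 18.5·-647.5000 = -11978.7500
edge 1: (17.5,0)→(16,19.5)  cross = 17.5·19.5 − 16·0 = 341.2500; (r_i+r_j)·cross = 33.5·341.2500 = 11431.8750
edge 2: (16,19.5)→(1,37)  cross = 16·37 − 1·19.5 = 572.5000; (r_i+r_j)·cross = 17·572.5000 = 9732.5000
Σcross = 266.2500 → A = |Σcross|/2 = 133.1250 mm²
Σ(r_i+r_j)·cross = 9185.6250 → first moment M = |Σ|/6 = 1530.9375
R_c = M/A = 1530.9375/133.1250 = 11.5000 mm
θ = 253° = 4.415683 rad
V = θ·R_c·A = 4.415683·11.5000·133.1250 = 6760.135 mm³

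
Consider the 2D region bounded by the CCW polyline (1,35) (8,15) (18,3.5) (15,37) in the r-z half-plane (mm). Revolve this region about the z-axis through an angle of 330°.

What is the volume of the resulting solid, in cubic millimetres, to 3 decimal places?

Volume = 18600.105 mm³

Profile (r,z), 4 vertices: (1,35) (8,15) (18,3.5) (15,37)
edge 0: (1,35)→(8,15)  cross = 1·15 − 8·35 = -265.0000; (r_i+r_j)·cross = 9·-265.0000 = -2385.0000
edge 1: (8,15)→(18,3.5)  cross = 8·3.5 − 18·15 = -242.0000; (r_i+r_j)·cross = 26·-242.0000 = -6292.0000
edge 2: (18,3.5)→(15,37)  cross = 18·37 − 15·3.5 = 613.5000; (r_i+r_j)·cross = 33·613.5000 = 20245.5000
edge 3: (15,37)→(1,35)  cross = 15·35 − 1·37 = 488.0000; (r_i+r_j)·cross = 16·488.0000 = 7808.0000
Σcross = 594.5000 → A = |Σcross|/2 = 297.2500 mm²
Σ(r_i+r_j)·cross = 19376.5000 → first moment M = |Σ|/6 = 3229.4167
R_c = M/A = 3229.4167/297.2500 = 10.8643 mm
θ = 330° = 5.759587 rad
V = θ·R_c·A = 5.759587·10.8643·297.2500 = 18600.105 mm³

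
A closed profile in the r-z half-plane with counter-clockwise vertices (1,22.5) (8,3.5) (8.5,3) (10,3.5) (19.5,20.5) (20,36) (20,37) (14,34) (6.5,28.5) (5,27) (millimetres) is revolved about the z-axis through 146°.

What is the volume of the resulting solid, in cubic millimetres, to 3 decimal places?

Volume = 10502.592 mm³

Profile (r,z), 10 vertices: (1,22.5) (8,3.5) (8.5,3) (10,3.5) (19.5,20.5) (20,36) (20,37) (14,34) (6.5,28.5) (5,27)
edge 0: (1,22.5)→(8,3.5)  cross = 1·3.5 − 8·22.5 = -176.5000; (r_i+r_j)·cross = 9·-176.5000 = -1588.5000
edge 1: (8,3.5)→(8.5,3)  cross = 8·3 − 8.5·3.5 = -5.7500; (r_i+r_j)·cross = 16.5·-5.7500 = -94.8750
edge 2: (8.5,3)→(10,3.5)  cross = 8.5·3.5 − 10·3 = -0.2500; (r_i+r_j)·cross = 18.5·-0.2500 = -4.6250
edge 3: (10,3.5)→(19.5,20.5)  cross = 10·20.5 − 19.5·3.5 = 136.7500; (r_i+r_j)·cross = 29.5·136.7500 = 4034.1250
edge 4: (19.5,20.5)→(20,36)  cross = 19.5·36 − 20·20.5 = 292.0000; (r_i+r_j)·cross = 39.5·292.0000 = 11534.0000
edge 5: (20,36)→(20,37)  cross = 20·37 − 20·36 = 20.0000; (r_i+r_j)·cross = 40·20.0000 = 800.0000
edge 6: (20,37)→(14,34)  cross = 20·34 − 14·37 = 162.0000; (r_i+r_j)·cross = 34·162.0000 = 5508.0000
edge 7: (14,34)→(6.5,28.5)  cross = 14·28.5 − 6.5·34 = 178.0000; (r_i+r_j)·cross = 20.5·178.0000 = 3649.0000
edge 8: (6.5,28.5)→(5,27)  cross = 6.5·27 − 5·28.5 = 33.0000; (r_i+r_j)·cross = 11.5·33.0000 = 379.5000
edge 9: (5,27)→(1,22.5)  cross = 5·22.5 − 1·27 = 85.5000; (r_i+r_j)·cross = 6·85.5000 = 513.0000
Σcross = 724.7500 → A = |Σcross|/2 = 362.3750 mm²
Σ(r_i+r_j)·cross = 24729.6250 → first moment M = |Σ|/6 = 4121.6042
R_c = M/A = 4121.6042/362.3750 = 11.3739 mm
θ = 146° = 2.548181 rad
V = θ·R_c·A = 2.548181·11.3739·362.3750 = 10502.592 mm³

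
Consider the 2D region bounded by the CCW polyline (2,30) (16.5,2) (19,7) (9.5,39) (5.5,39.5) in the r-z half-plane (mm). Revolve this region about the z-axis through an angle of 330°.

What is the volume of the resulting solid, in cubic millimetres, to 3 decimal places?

Profile (r,z), 5 vertices: (2,30) (16.5,2) (19,7) (9.5,39) (5.5,39.5)
edge 0: (2,30)→(16.5,2)  cross = 2·2 − 16.5·30 = -491.0000; (r_i+r_j)·cross = 18.5·-491.0000 = -9083.5000
edge 1: (16.5,2)→(19,7)  cross = 16.5·7 − 19·2 = 77.5000; (r_i+r_j)·cross = 35.5·77.5000 = 2751.2500
edge 2: (19,7)→(9.5,39)  cross = 19·39 − 9.5·7 = 674.5000; (r_i+r_j)·cross = 28.5·674.5000 = 19223.2500
edge 3: (9.5,39)→(5.5,39.5)  cross = 9.5·39.5 − 5.5·39 = 160.7500; (r_i+r_j)·cross = 15·160.7500 = 2411.2500
edge 4: (5.5,39.5)→(2,30)  cross = 5.5·30 − 2·39.5 = 86.0000; (r_i+r_j)·cross = 7.5·86.0000 = 645.0000
Σcross = 507.7500 → A = |Σcross|/2 = 253.8750 mm²
Σ(r_i+r_j)·cross = 15947.2500 → first moment M = |Σ|/6 = 2657.8750
R_c = M/A = 2657.8750/253.8750 = 10.4692 mm
θ = 330° = 5.759587 rad
V = θ·R_c·A = 5.759587·10.4692·253.8750 = 15308.261 mm³

Volume = 15308.261 mm³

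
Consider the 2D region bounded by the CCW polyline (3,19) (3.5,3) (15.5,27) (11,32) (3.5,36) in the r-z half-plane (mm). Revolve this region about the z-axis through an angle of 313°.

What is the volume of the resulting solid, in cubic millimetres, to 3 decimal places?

Profile (r,z), 5 vertices: (3,19) (3.5,3) (15.5,27) (11,32) (3.5,36)
edge 0: (3,19)→(3.5,3)  cross = 3·3 − 3.5·19 = -57.5000; (r_i+r_j)·cross = 6.5·-57.5000 = -373.7500
edge 1: (3.5,3)→(15.5,27)  cross = 3.5·27 − 15.5·3 = 48.0000; (r_i+r_j)·cross = 19·48.0000 = 912.0000
edge 2: (15.5,27)→(11,32)  cross = 15.5·32 − 11·27 = 199.0000; (r_i+r_j)·cross = 26.5·199.0000 = 5273.5000
edge 3: (11,32)→(3.5,36)  cross = 11·36 − 3.5·32 = 284.0000; (r_i+r_j)·cross = 14.5·284.0000 = 4118.0000
edge 4: (3.5,36)→(3,19)  cross = 3.5·19 − 3·36 = -41.5000; (r_i+r_j)·cross = 6.5·-41.5000 = -269.7500
Σcross = 432.0000 → A = |Σcross|/2 = 216.0000 mm²
Σ(r_i+r_j)·cross = 9660.0000 → first moment M = |Σ|/6 = 1610.0000
R_c = M/A = 1610.0000/216.0000 = 7.4537 mm
θ = 313° = 5.462881 rad
V = θ·R_c·A = 5.462881·7.4537·216.0000 = 8795.238 mm³

Volume = 8795.238 mm³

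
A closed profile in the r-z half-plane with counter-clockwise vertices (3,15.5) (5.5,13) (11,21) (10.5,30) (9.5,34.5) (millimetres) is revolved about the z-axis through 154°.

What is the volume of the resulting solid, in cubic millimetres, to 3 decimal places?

Profile (r,z), 5 vertices: (3,15.5) (5.5,13) (11,21) (10.5,30) (9.5,34.5)
edge 0: (3,15.5)→(5.5,13)  cross = 3·13 − 5.5·15.5 = -46.2500; (r_i+r_j)·cross = 8.5·-46.2500 = -393.1250
edge 1: (5.5,13)→(11,21)  cross = 5.5·21 − 11·13 = -27.5000; (r_i+r_j)·cross = 16.5·-27.5000 = -453.7500
edge 2: (11,21)→(10.5,30)  cross = 11·30 − 10.5·21 = 109.5000; (r_i+r_j)·cross = 21.5·109.5000 = 2354.2500
edge 3: (10.5,30)→(9.5,34.5)  cross = 10.5·34.5 − 9.5·30 = 77.2500; (r_i+r_j)·cross = 20·77.2500 = 1545.0000
edge 4: (9.5,34.5)→(3,15.5)  cross = 9.5·15.5 − 3·34.5 = 43.7500; (r_i+r_j)·cross = 12.5·43.7500 = 546.8750
Σcross = 156.7500 → A = |Σcross|/2 = 78.3750 mm²
Σ(r_i+r_j)·cross = 3599.2500 → first moment M = |Σ|/6 = 599.8750
R_c = M/A = 599.8750/78.3750 = 7.6539 mm
θ = 154° = 2.687807 rad
V = θ·R_c·A = 2.687807·7.6539·78.3750 = 1612.348 mm³

Volume = 1612.348 mm³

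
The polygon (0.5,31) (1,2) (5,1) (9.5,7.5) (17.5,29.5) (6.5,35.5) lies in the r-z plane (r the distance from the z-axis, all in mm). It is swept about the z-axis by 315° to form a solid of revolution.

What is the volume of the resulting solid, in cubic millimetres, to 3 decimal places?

Profile (r,z), 6 vertices: (0.5,31) (1,2) (5,1) (9.5,7.5) (17.5,29.5) (6.5,35.5)
edge 0: (0.5,31)→(1,2)  cross = 0.5·2 − 1·31 = -30.0000; (r_i+r_j)·cross = 1.5·-30.0000 = -45.0000
edge 1: (1,2)→(5,1)  cross = 1·1 − 5·2 = -9.0000; (r_i+r_j)·cross = 6·-9.0000 = -54.0000
edge 2: (5,1)→(9.5,7.5)  cross = 5·7.5 − 9.5·1 = 28.0000; (r_i+r_j)·cross = 14.5·28.0000 = 406.0000
edge 3: (9.5,7.5)→(17.5,29.5)  cross = 9.5·29.5 − 17.5·7.5 = 149.0000; (r_i+r_j)·cross = 27·149.0000 = 4023.0000
edge 4: (17.5,29.5)→(6.5,35.5)  cross = 17.5·35.5 − 6.5·29.5 = 429.5000; (r_i+r_j)·cross = 24·429.5000 = 10308.0000
edge 5: (6.5,35.5)→(0.5,31)  cross = 6.5·31 − 0.5·35.5 = 183.7500; (r_i+r_j)·cross = 7·183.7500 = 1286.2500
Σcross = 751.2500 → A = |Σcross|/2 = 375.6250 mm²
Σ(r_i+r_j)·cross = 15924.2500 → first moment M = |Σ|/6 = 2654.0417
R_c = M/A = 2654.0417/375.6250 = 7.0657 mm
θ = 315° = 5.497787 rad
V = θ·R_c·A = 5.497787·7.0657·375.6250 = 14591.356 mm³

Volume = 14591.356 mm³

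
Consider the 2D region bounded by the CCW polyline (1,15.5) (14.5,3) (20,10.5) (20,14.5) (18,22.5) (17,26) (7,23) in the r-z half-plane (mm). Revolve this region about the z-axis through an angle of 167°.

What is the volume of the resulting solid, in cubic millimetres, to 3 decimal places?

Volume = 9142.442 mm³

Profile (r,z), 7 vertices: (1,15.5) (14.5,3) (20,10.5) (20,14.5) (18,22.5) (17,26) (7,23)
edge 0: (1,15.5)→(14.5,3)  cross = 1·3 − 14.5·15.5 = -221.7500; (r_i+r_j)·cross = 15.5·-221.7500 = -3437.1250
edge 1: (14.5,3)→(20,10.5)  cross = 14.5·10.5 − 20·3 = 92.2500; (r_i+r_j)·cross = 34.5·92.2500 = 3182.6250
edge 2: (20,10.5)→(20,14.5)  cross = 20·14.5 − 20·10.5 = 80.0000; (r_i+r_j)·cross = 40·80.0000 = 3200.0000
edge 3: (20,14.5)→(18,22.5)  cross = 20·22.5 − 18·14.5 = 189.0000; (r_i+r_j)·cross = 38·189.0000 = 7182.0000
edge 4: (18,22.5)→(17,26)  cross = 18·26 − 17·22.5 = 85.5000; (r_i+r_j)·cross = 35·85.5000 = 2992.5000
edge 5: (17,26)→(7,23)  cross = 17·23 − 7·26 = 209.0000; (r_i+r_j)·cross = 24·209.0000 = 5016.0000
edge 6: (7,23)→(1,15.5)  cross = 7·15.5 − 1·23 = 85.5000; (r_i+r_j)·cross = 8·85.5000 = 684.0000
Σcross = 519.5000 → A = |Σcross|/2 = 259.7500 mm²
Σ(r_i+r_j)·cross = 18820.0000 → first moment M = |Σ|/6 = 3136.6667
R_c = M/A = 3136.6667/259.7500 = 12.0757 mm
θ = 167° = 2.914700 rad
V = θ·R_c·A = 2.914700·12.0757·259.7500 = 9142.442 mm³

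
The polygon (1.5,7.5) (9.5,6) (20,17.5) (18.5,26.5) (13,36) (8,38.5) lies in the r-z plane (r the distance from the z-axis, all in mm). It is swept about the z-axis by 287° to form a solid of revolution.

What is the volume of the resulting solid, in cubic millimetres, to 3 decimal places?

Volume = 19394.694 mm³

Profile (r,z), 6 vertices: (1.5,7.5) (9.5,6) (20,17.5) (18.5,26.5) (13,36) (8,38.5)
edge 0: (1.5,7.5)→(9.5,6)  cross = 1.5·6 − 9.5·7.5 = -62.2500; (r_i+r_j)·cross = 11·-62.2500 = -684.7500
edge 1: (9.5,6)→(20,17.5)  cross = 9.5·17.5 − 20·6 = 46.2500; (r_i+r_j)·cross = 29.5·46.2500 = 1364.3750
edge 2: (20,17.5)→(18.5,26.5)  cross = 20·26.5 − 18.5·17.5 = 206.2500; (r_i+r_j)·cross = 38.5·206.2500 = 7940.6250
edge 3: (18.5,26.5)→(13,36)  cross = 18.5·36 − 13·26.5 = 321.5000; (r_i+r_j)·cross = 31.5·321.5000 = 10127.2500
edge 4: (13,36)→(8,38.5)  cross = 13·38.5 − 8·36 = 212.5000; (r_i+r_j)·cross = 21·212.5000 = 4462.5000
edge 5: (8,38.5)→(1.5,7.5)  cross = 8·7.5 − 1.5·38.5 = 2.2500; (r_i+r_j)·cross = 9.5·2.2500 = 21.3750
Σcross = 726.5000 → A = |Σcross|/2 = 363.2500 mm²
Σ(r_i+r_j)·cross = 23231.3750 → first moment M = |Σ|/6 = 3871.8958
R_c = M/A = 3871.8958/363.2500 = 10.6590 mm
θ = 287° = 5.009095 rad
V = θ·R_c·A = 5.009095·10.6590·363.2500 = 19394.694 mm³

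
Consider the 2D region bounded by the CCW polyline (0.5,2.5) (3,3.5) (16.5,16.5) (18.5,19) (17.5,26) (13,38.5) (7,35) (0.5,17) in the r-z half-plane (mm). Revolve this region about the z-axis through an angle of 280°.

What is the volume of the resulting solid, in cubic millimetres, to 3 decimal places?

Profile (r,z), 8 vertices: (0.5,2.5) (3,3.5) (16.5,16.5) (18.5,19) (17.5,26) (13,38.5) (7,35) (0.5,17)
edge 0: (0.5,2.5)→(3,3.5)  cross = 0.5·3.5 − 3·2.5 = -5.7500; (r_i+r_j)·cross = 3.5·-5.7500 = -20.1250
edge 1: (3,3.5)→(16.5,16.5)  cross = 3·16.5 − 16.5·3.5 = -8.2500; (r_i+r_j)·cross = 19.5·-8.2500 = -160.8750
edge 2: (16.5,16.5)→(18.5,19)  cross = 16.5·19 − 18.5·16.5 = 8.2500; (r_i+r_j)·cross = 35·8.2500 = 288.7500
edge 3: (18.5,19)→(17.5,26)  cross = 18.5·26 − 17.5·19 = 148.5000; (r_i+r_j)·cross = 36·148.5000 = 5346.0000
edge 4: (17.5,26)→(13,38.5)  cross = 17.5·38.5 − 13·26 = 335.7500; (r_i+r_j)·cross = 30.5·335.7500 = 10240.3750
edge 5: (13,38.5)→(7,35)  cross = 13·35 − 7·38.5 = 185.5000; (r_i+r_j)·cross = 20·185.5000 = 3710.0000
edge 6: (7,35)→(0.5,17)  cross = 7·17 − 0.5·35 = 101.5000; (r_i+r_j)·cross = 7.5·101.5000 = 761.2500
edge 7: (0.5,17)→(0.5,2.5)  cross = 0.5·2.5 − 0.5·17 = -7.2500; (r_i+r_j)·cross = 1·-7.2500 = -7.2500
Σcross = 758.2500 → A = |Σcross|/2 = 379.1250 mm²
Σ(r_i+r_j)·cross = 20158.1250 → first moment M = |Σ|/6 = 3359.6875
R_c = M/A = 3359.6875/379.1250 = 8.8617 mm
θ = 280° = 4.886922 rad
V = θ·R_c·A = 4.886922·8.8617·379.1250 = 16418.530 mm³

Volume = 16418.530 mm³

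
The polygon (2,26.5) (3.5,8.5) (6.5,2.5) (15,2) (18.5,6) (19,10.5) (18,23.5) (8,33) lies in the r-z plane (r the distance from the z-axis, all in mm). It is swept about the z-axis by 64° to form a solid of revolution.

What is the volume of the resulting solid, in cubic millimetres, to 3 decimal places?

Profile (r,z), 8 vertices: (2,26.5) (3.5,8.5) (6.5,2.5) (15,2) (18.5,6) (19,10.5) (18,23.5) (8,33)
edge 0: (2,26.5)→(3.5,8.5)  cross = 2·8.5 − 3.5·26.5 = -75.7500; (r_i+r_j)·cross = 5.5·-75.7500 = -416.6250
edge 1: (3.5,8.5)→(6.5,2.5)  cross = 3.5·2.5 − 6.5·8.5 = -46.5000; (r_i+r_j)·cross = 10·-46.5000 = -465.0000
edge 2: (6.5,2.5)→(15,2)  cross = 6.5·2 − 15·2.5 = -24.5000; (r_i+r_j)·cross = 21.5·-24.5000 = -526.7500
edge 3: (15,2)→(18.5,6)  cross = 15·6 − 18.5·2 = 53.0000; (r_i+r_j)·cross = 33.5·53.0000 = 1775.5000
edge 4: (18.5,6)→(19,10.5)  cross = 18.5·10.5 − 19·6 = 80.2500; (r_i+r_j)·cross = 37.5·80.2500 = 3009.3750
edge 5: (19,10.5)→(18,23.5)  cross = 19·23.5 − 18·10.5 = 257.5000; (r_i+r_j)·cross = 37·257.5000 = 9527.5000
edge 6: (18,23.5)→(8,33)  cross = 18·33 − 8·23.5 = 406.0000; (r_i+r_j)·cross = 26·406.0000 = 10556.0000
edge 7: (8,33)→(2,26.5)  cross = 8·26.5 − 2·33 = 146.0000; (r_i+r_j)·cross = 10·146.0000 = 1460.0000
Σcross = 796.0000 → A = |Σcross|/2 = 398.0000 mm²
Σ(r_i+r_j)·cross = 24920.0000 → first moment M = |Σ|/6 = 4153.3333
R_c = M/A = 4153.3333/398.0000 = 10.4355 mm
θ = 64° = 1.117011 rad
V = θ·R_c·A = 1.117011·10.4355·398.0000 = 4639.318 mm³

Volume = 4639.318 mm³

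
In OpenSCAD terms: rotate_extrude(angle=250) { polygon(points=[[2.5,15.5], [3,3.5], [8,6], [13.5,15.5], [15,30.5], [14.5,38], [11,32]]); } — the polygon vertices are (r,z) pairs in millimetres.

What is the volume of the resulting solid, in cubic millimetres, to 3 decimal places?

Volume = 8638.562 mm³

Profile (r,z), 7 vertices: (2.5,15.5) (3,3.5) (8,6) (13.5,15.5) (15,30.5) (14.5,38) (11,32)
edge 0: (2.5,15.5)→(3,3.5)  cross = 2.5·3.5 − 3·15.5 = -37.7500; (r_i+r_j)·cross = 5.5·-37.7500 = -207.6250
edge 1: (3,3.5)→(8,6)  cross = 3·6 − 8·3.5 = -10.0000; (r_i+r_j)·cross = 11·-10.0000 = -110.0000
edge 2: (8,6)→(13.5,15.5)  cross = 8·15.5 − 13.5·6 = 43.0000; (r_i+r_j)·cross = 21.5·43.0000 = 924.5000
edge 3: (13.5,15.5)→(15,30.5)  cross = 13.5·30.5 − 15·15.5 = 179.2500; (r_i+r_j)·cross = 28.5·179.2500 = 5108.6250
edge 4: (15,30.5)→(14.5,38)  cross = 15·38 − 14.5·30.5 = 127.7500; (r_i+r_j)·cross = 29.5·127.7500 = 3768.6250
edge 5: (14.5,38)→(11,32)  cross = 14.5·32 − 11·38 = 46.0000; (r_i+r_j)·cross = 25.5·46.0000 = 1173.0000
edge 6: (11,32)→(2.5,15.5)  cross = 11·15.5 − 2.5·32 = 90.5000; (r_i+r_j)·cross = 13.5·90.5000 = 1221.7500
Σcross = 438.7500 → A = |Σcross|/2 = 219.3750 mm²
Σ(r_i+r_j)·cross = 11878.8750 → first moment M = |Σ|/6 = 1979.8125
R_c = M/A = 1979.8125/219.3750 = 9.0248 mm
θ = 250° = 4.363323 rad
V = θ·R_c·A = 4.363323·9.0248·219.3750 = 8638.562 mm³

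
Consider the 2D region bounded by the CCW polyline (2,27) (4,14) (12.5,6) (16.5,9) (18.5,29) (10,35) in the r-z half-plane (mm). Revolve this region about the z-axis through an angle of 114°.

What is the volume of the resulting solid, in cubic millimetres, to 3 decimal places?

Volume = 6940.236 mm³

Profile (r,z), 6 vertices: (2,27) (4,14) (12.5,6) (16.5,9) (18.5,29) (10,35)
edge 0: (2,27)→(4,14)  cross = 2·14 − 4·27 = -80.0000; (r_i+r_j)·cross = 6·-80.0000 = -480.0000
edge 1: (4,14)→(12.5,6)  cross = 4·6 − 12.5·14 = -151.0000; (r_i+r_j)·cross = 16.5·-151.0000 = -2491.5000
edge 2: (12.5,6)→(16.5,9)  cross = 12.5·9 − 16.5·6 = 13.5000; (r_i+r_j)·cross = 29·13.5000 = 391.5000
edge 3: (16.5,9)→(18.5,29)  cross = 16.5·29 − 18.5·9 = 312.0000; (r_i+r_j)·cross = 35·312.0000 = 10920.0000
edge 4: (18.5,29)→(10,35)  cross = 18.5·35 − 10·29 = 357.5000; (r_i+r_j)·cross = 28.5·357.5000 = 10188.7500
edge 5: (10,35)→(2,27)  cross = 10·27 − 2·35 = 200.0000; (r_i+r_j)·cross = 12·200.0000 = 2400.0000
Σcross = 652.0000 → A = |Σcross|/2 = 326.0000 mm²
Σ(r_i+r_j)·cross = 20928.7500 → first moment M = |Σ|/6 = 3488.1250
R_c = M/A = 3488.1250/326.0000 = 10.6998 mm
θ = 114° = 1.989675 rad
V = θ·R_c·A = 1.989675·10.6998·326.0000 = 6940.236 mm³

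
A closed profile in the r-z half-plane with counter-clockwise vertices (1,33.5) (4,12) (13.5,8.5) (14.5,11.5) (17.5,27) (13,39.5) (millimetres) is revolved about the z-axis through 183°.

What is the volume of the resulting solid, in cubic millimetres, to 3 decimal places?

Volume = 10676.119 mm³

Profile (r,z), 6 vertices: (1,33.5) (4,12) (13.5,8.5) (14.5,11.5) (17.5,27) (13,39.5)
edge 0: (1,33.5)→(4,12)  cross = 1·12 − 4·33.5 = -122.0000; (r_i+r_j)·cross = 5·-122.0000 = -610.0000
edge 1: (4,12)→(13.5,8.5)  cross = 4·8.5 − 13.5·12 = -128.0000; (r_i+r_j)·cross = 17.5·-128.0000 = -2240.0000
edge 2: (13.5,8.5)→(14.5,11.5)  cross = 13.5·11.5 − 14.5·8.5 = 32.0000; (r_i+r_j)·cross = 28·32.0000 = 896.0000
edge 3: (14.5,11.5)→(17.5,27)  cross = 14.5·27 − 17.5·11.5 = 190.2500; (r_i+r_j)·cross = 32·190.2500 = 6088.0000
edge 4: (17.5,27)→(13,39.5)  cross = 17.5·39.5 − 13·27 = 340.2500; (r_i+r_j)·cross = 30.5·340.2500 = 10377.6250
edge 5: (13,39.5)→(1,33.5)  cross = 13·33.5 − 1·39.5 = 396.0000; (r_i+r_j)·cross = 14·396.0000 = 5544.0000
Σcross = 708.5000 → A = |Σcross|/2 = 354.2500 mm²
Σ(r_i+r_j)·cross = 20055.6250 → first moment M = |Σ|/6 = 3342.6042
R_c = M/A = 3342.6042/354.2500 = 9.4357 mm
θ = 183° = 3.193953 rad
V = θ·R_c·A = 3.193953·9.4357·354.2500 = 10676.119 mm³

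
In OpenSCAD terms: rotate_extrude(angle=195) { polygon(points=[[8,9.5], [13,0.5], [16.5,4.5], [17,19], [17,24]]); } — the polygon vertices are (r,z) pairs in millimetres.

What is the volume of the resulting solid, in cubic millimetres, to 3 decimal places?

Volume = 5127.706 mm³

Profile (r,z), 5 vertices: (8,9.5) (13,0.5) (16.5,4.5) (17,19) (17,24)
edge 0: (8,9.5)→(13,0.5)  cross = 8·0.5 − 13·9.5 = -119.5000; (r_i+r_j)·cross = 21·-119.5000 = -2509.5000
edge 1: (13,0.5)→(16.5,4.5)  cross = 13·4.5 − 16.5·0.5 = 50.2500; (r_i+r_j)·cross = 29.5·50.2500 = 1482.3750
edge 2: (16.5,4.5)→(17,19)  cross = 16.5·19 − 17·4.5 = 237.0000; (r_i+r_j)·cross = 33.5·237.0000 = 7939.5000
edge 3: (17,19)→(17,24)  cross = 17·24 − 17·19 = 85.0000; (r_i+r_j)·cross = 34·85.0000 = 2890.0000
edge 4: (17,24)→(8,9.5)  cross = 17·9.5 − 8·24 = -30.5000; (r_i+r_j)·cross = 25·-30.5000 = -762.5000
Σcross = 222.2500 → A = |Σcross|/2 = 111.1250 mm²
Σ(r_i+r_j)·cross = 9039.8750 → first moment M = |Σ|/6 = 1506.6458
R_c = M/A = 1506.6458/111.1250 = 13.5581 mm
θ = 195° = 3.403392 rad
V = θ·R_c·A = 3.403392·13.5581·111.1250 = 5127.706 mm³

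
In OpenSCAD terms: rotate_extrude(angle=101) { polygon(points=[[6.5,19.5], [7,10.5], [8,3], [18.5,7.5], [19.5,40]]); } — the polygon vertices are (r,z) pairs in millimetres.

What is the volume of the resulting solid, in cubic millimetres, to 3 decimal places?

Volume = 7034.053 mm³

Profile (r,z), 5 vertices: (6.5,19.5) (7,10.5) (8,3) (18.5,7.5) (19.5,40)
edge 0: (6.5,19.5)→(7,10.5)  cross = 6.5·10.5 − 7·19.5 = -68.2500; (r_i+r_j)·cross = 13.5·-68.2500 = -921.3750
edge 1: (7,10.5)→(8,3)  cross = 7·3 − 8·10.5 = -63.0000; (r_i+r_j)·cross = 15·-63.0000 = -945.0000
edge 2: (8,3)→(18.5,7.5)  cross = 8·7.5 − 18.5·3 = 4.5000; (r_i+r_j)·cross = 26.5·4.5000 = 119.2500
edge 3: (18.5,7.5)→(19.5,40)  cross = 18.5·40 − 19.5·7.5 = 593.7500; (r_i+r_j)·cross = 38·593.7500 = 22562.5000
edge 4: (19.5,40)→(6.5,19.5)  cross = 19.5·19.5 − 6.5·40 = 120.2500; (r_i+r_j)·cross = 26·120.2500 = 3126.5000
Σcross = 587.2500 → A = |Σcross|/2 = 293.6250 mm²
Σ(r_i+r_j)·cross = 23941.8750 → first moment M = |Σ|/6 = 3990.3125
R_c = M/A = 3990.3125/293.6250 = 13.5898 mm
θ = 101° = 1.762783 rad
V = θ·R_c·A = 1.762783·13.5898·293.6250 = 7034.053 mm³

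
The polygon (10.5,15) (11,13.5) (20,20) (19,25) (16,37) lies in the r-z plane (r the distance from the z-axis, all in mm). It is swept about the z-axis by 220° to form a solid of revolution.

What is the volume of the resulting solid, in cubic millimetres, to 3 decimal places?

Profile (r,z), 5 vertices: (10.5,15) (11,13.5) (20,20) (19,25) (16,37)
edge 0: (10.5,15)→(11,13.5)  cross = 10.5·13.5 − 11·15 = -23.2500; (r_i+r_j)·cross = 21.5·-23.2500 = -499.8750
edge 1: (11,13.5)→(20,20)  cross = 11·20 − 20·13.5 = -50.0000; (r_i+r_j)·cross = 31·-50.0000 = -1550.0000
edge 2: (20,20)→(19,25)  cross = 20·25 − 19·20 = 120.0000; (r_i+r_j)·cross = 39·120.0000 = 4680.0000
edge 3: (19,25)→(16,37)  cross = 19·37 − 16·25 = 303.0000; (r_i+r_j)·cross = 35·303.0000 = 10605.0000
edge 4: (16,37)→(10.5,15)  cross = 16·15 − 10.5·37 = -148.5000; (r_i+r_j)·cross = 26.5·-148.5000 = -3935.2500
Σcross = 201.2500 → A = |Σcross|/2 = 100.6250 mm²
Σ(r_i+r_j)·cross = 9299.8750 → first moment M = |Σ|/6 = 1549.9792
R_c = M/A = 1549.9792/100.6250 = 15.4035 mm
θ = 220° = 3.839724 rad
V = θ·R_c·A = 3.839724·15.4035·100.6250 = 5951.493 mm³

Volume = 5951.493 mm³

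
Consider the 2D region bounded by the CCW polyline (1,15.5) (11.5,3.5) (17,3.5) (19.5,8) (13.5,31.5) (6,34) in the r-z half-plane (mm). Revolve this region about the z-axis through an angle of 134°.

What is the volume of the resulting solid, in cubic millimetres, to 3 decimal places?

Profile (r,z), 6 vertices: (1,15.5) (11.5,3.5) (17,3.5) (19.5,8) (13.5,31.5) (6,34)
edge 0: (1,15.5)→(11.5,3.5)  cross = 1·3.5 − 11.5·15.5 = -174.7500; (r_i+r_j)·cross = 12.5·-174.7500 = -2184.3750
edge 1: (11.5,3.5)→(17,3.5)  cross = 11.5·3.5 − 17·3.5 = -19.2500; (r_i+r_j)·cross = 28.5·-19.2500 = -548.6250
edge 2: (17,3.5)→(19.5,8)  cross = 17·8 − 19.5·3.5 = 67.7500; (r_i+r_j)·cross = 36.5·67.7500 = 2472.8750
edge 3: (19.5,8)→(13.5,31.5)  cross = 19.5·31.5 − 13.5·8 = 506.2500; (r_i+r_j)·cross = 33·506.2500 = 16706.2500
edge 4: (13.5,31.5)→(6,34)  cross = 13.5·34 − 6·31.5 = 270.0000; (r_i+r_j)·cross = 19.5·270.0000 = 5265.0000
edge 5: (6,34)→(1,15.5)  cross = 6·15.5 − 1·34 = 59.0000; (r_i+r_j)·cross = 7·59.0000 = 413.0000
Σcross = 709.0000 → A = |Σcross|/2 = 354.5000 mm²
Σ(r_i+r_j)·cross = 22124.1250 → first moment M = |Σ|/6 = 3687.3542
R_c = M/A = 3687.3542/354.5000 = 10.4016 mm
θ = 134° = 2.338741 rad
V = θ·R_c·A = 2.338741·10.4016·354.5000 = 8623.767 mm³

Volume = 8623.767 mm³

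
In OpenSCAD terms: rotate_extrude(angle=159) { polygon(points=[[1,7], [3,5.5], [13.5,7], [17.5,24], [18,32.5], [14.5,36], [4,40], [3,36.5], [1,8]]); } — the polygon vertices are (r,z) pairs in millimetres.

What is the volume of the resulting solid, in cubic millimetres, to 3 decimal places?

Profile (r,z), 9 vertices: (1,7) (3,5.5) (13.5,7) (17.5,24) (18,32.5) (14.5,36) (4,40) (3,36.5) (1,8)
edge 0: (1,7)→(3,5.5)  cross = 1·5.5 − 3·7 = -15.5000; (r_i+r_j)·cross = 4·-15.5000 = -62.0000
edge 1: (3,5.5)→(13.5,7)  cross = 3·7 − 13.5·5.5 = -53.2500; (r_i+r_j)·cross = 16.5·-53.2500 = -878.6250
edge 2: (13.5,7)→(17.5,24)  cross = 13.5·24 − 17.5·7 = 201.5000; (r_i+r_j)·cross = 31·201.5000 = 6246.5000
edge 3: (17.5,24)→(18,32.5)  cross = 17.5·32.5 − 18·24 = 136.7500; (r_i+r_j)·cross = 35.5·136.7500 = 4854.6250
edge 4: (18,32.5)→(14.5,36)  cross = 18·36 − 14.5·32.5 = 176.7500; (r_i+r_j)·cross = 32.5·176.7500 = 5744.3750
edge 5: (14.5,36)→(4,40)  cross = 14.5·40 − 4·36 = 436.0000; (r_i+r_j)·cross = 18.5·436.0000 = 8066.0000
edge 6: (4,40)→(3,36.5)  cross = 4·36.5 − 3·40 = 26.0000; (r_i+r_j)·cross = 7·26.0000 = 182.0000
edge 7: (3,36.5)→(1,8)  cross = 3·8 − 1·36.5 = -12.5000; (r_i+r_j)·cross = 4·-12.5000 = -50.0000
edge 8: (1,8)→(1,7)  cross = 1·7 − 1·8 = -1.0000; (r_i+r_j)·cross = 2·-1.0000 = -2.0000
Σcross = 894.7500 → A = |Σcross|/2 = 447.3750 mm²
Σ(r_i+r_j)·cross = 24100.8750 → first moment M = |Σ|/6 = 4016.8125
R_c = M/A = 4016.8125/447.3750 = 8.9786 mm
θ = 159° = 2.775074 rad
V = θ·R_c·A = 2.775074·8.9786·447.3750 = 11146.950 mm³

Volume = 11146.950 mm³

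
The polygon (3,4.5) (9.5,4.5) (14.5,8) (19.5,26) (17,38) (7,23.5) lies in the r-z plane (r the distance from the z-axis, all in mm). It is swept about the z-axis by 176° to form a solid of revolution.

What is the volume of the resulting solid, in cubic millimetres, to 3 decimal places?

Volume = 10819.767 mm³

Profile (r,z), 6 vertices: (3,4.5) (9.5,4.5) (14.5,8) (19.5,26) (17,38) (7,23.5)
edge 0: (3,4.5)→(9.5,4.5)  cross = 3·4.5 − 9.5·4.5 = -29.2500; (r_i+r_j)·cross = 12.5·-29.2500 = -365.6250
edge 1: (9.5,4.5)→(14.5,8)  cross = 9.5·8 − 14.5·4.5 = 10.7500; (r_i+r_j)·cross = 24·10.7500 = 258.0000
edge 2: (14.5,8)→(19.5,26)  cross = 14.5·26 − 19.5·8 = 221.0000; (r_i+r_j)·cross = 34·221.0000 = 7514.0000
edge 3: (19.5,26)→(17,38)  cross = 19.5·38 − 17·26 = 299.0000; (r_i+r_j)·cross = 36.5·299.0000 = 10913.5000
edge 4: (17,38)→(7,23.5)  cross = 17·23.5 − 7·38 = 133.5000; (r_i+r_j)·cross = 24·133.5000 = 3204.0000
edge 5: (7,23.5)→(3,4.5)  cross = 7·4.5 − 3·23.5 = -39.0000; (r_i+r_j)·cross = 10·-39.0000 = -390.0000
Σcross = 596.0000 → A = |Σcross|/2 = 298.0000 mm²
Σ(r_i+r_j)·cross = 21133.8750 → first moment M = |Σ|/6 = 3522.3125
R_c = M/A = 3522.3125/298.0000 = 11.8198 mm
θ = 176° = 3.071779 rad
V = θ·R_c·A = 3.071779·11.8198·298.0000 = 10819.767 mm³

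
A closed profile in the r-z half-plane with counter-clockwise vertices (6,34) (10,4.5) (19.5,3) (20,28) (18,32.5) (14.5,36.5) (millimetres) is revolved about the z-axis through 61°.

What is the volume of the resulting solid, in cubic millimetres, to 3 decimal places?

Profile (r,z), 6 vertices: (6,34) (10,4.5) (19.5,3) (20,28) (18,32.5) (14.5,36.5)
edge 0: (6,34)→(10,4.5)  cross = 6·4.5 − 10·34 = -313.0000; (r_i+r_j)·cross = 16·-313.0000 = -5008.0000
edge 1: (10,4.5)→(19.5,3)  cross = 10·3 − 19.5·4.5 = -57.7500; (r_i+r_j)·cross = 29.5·-57.7500 = -1703.6250
edge 2: (19.5,3)→(20,28)  cross = 19.5·28 − 20·3 = 486.0000; (r_i+r_j)·cross = 39.5·486.0000 = 19197.0000
edge 3: (20,28)→(18,32.5)  cross = 20·32.5 − 18·28 = 146.0000; (r_i+r_j)·cross = 38·146.0000 = 5548.0000
edge 4: (18,32.5)→(14.5,36.5)  cross = 18·36.5 − 14.5·32.5 = 185.7500; (r_i+r_j)·cross = 32.5·185.7500 = 6036.8750
edge 5: (14.5,36.5)→(6,34)  cross = 14.5·34 − 6·36.5 = 274.0000; (r_i+r_j)·cross = 20.5·274.0000 = 5617.0000
Σcross = 721.0000 → A = |Σcross|/2 = 360.5000 mm²
Σ(r_i+r_j)·cross = 29687.2500 → first moment M = |Σ|/6 = 4947.8750
R_c = M/A = 4947.8750/360.5000 = 13.7250 mm
θ = 61° = 1.064651 rad
V = θ·R_c·A = 1.064651·13.7250·360.5000 = 5267.759 mm³

Volume = 5267.759 mm³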